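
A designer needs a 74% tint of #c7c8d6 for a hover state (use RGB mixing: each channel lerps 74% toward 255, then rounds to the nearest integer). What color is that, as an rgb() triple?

rgb(240, 241, 244)

#c7c8d6 is rgb(199, 200, 214).
Lerp each channel 74% toward 255:
  R: 199 + 41.44 = 240.44 → 240
  G: 200 + 0.74×(255−200) = 200 + 40.7 = 240.7 → 241
  B: 214 + 30.34 = 244.34 → 244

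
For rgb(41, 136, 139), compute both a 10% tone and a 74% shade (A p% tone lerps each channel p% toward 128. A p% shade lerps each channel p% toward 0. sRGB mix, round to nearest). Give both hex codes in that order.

10% tone:
  R: 41 + 0.1×(128−41) = 41 + 8.7 = 49.7 → 50
  G: 136 + 0.1×(128−136) = 136 − 0.8 = 135.2 → 135
  B: 139 + 0.1×(128−139) = 139 − 1.1 = 137.9 → 138
  → #32878A
74% shade:
  R: 41 − 30.34 = 10.66 → 11
  G: 136 + 0.74×(0−136) = 136 − 100.64 = 35.36 → 35
  B: 139 − 102.86 = 36.14 → 36
  → #0B2324

#32878A, #0B2324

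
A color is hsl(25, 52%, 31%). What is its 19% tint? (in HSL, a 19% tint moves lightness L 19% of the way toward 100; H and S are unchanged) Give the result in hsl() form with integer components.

hsl(25, 52%, 44%)

L moves 19% from 31 toward 100: 31 + 13.11 = 44.11 → 44.
H and S are unchanged.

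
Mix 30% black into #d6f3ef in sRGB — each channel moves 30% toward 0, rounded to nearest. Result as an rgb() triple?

rgb(150, 170, 167)

#d6f3ef is rgb(214, 243, 239).
Lerp each channel 30% toward 0:
  R: 214 + 0.3×(0−214) = 214 − 64.2 = 149.8 → 150
  G: 243 − 72.9 = 170.1 → 170
  B: 239 − 71.7 = 167.3 → 167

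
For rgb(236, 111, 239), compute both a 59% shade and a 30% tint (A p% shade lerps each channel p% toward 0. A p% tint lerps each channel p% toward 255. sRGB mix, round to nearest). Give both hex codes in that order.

#612E62, #F29AF4

59% shade:
  R: 236 + 0.59×(0−236) = 236 − 139.24 = 96.76 → 97
  G: 111 + 0.59×(0−111) = 111 − 65.49 = 45.51 → 46
  B: 239 + 0.59×(0−239) = 239 − 141.01 = 97.99 → 98
  → #612E62
30% tint:
  R: 236 + 0.3×(255−236) = 236 + 5.7 = 241.7 → 242
  G: 111 + 0.3×(255−111) = 111 + 43.2 = 154.2 → 154
  B: 239 + 0.3×(255−239) = 239 + 4.8 = 243.8 → 244
  → #F29AF4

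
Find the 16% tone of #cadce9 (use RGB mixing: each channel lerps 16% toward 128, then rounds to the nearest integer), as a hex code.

#cadce9 is rgb(202, 220, 233).
Lerp each channel 16% toward 128:
  R: 202 − 11.84 = 190.16 → 190
  G: 220 − 14.72 = 205.28 → 205
  B: 233 + 0.16×(128−233) = 233 − 16.8 = 216.2 → 216
rgb(190, 205, 216) = #becdd8.

#becdd8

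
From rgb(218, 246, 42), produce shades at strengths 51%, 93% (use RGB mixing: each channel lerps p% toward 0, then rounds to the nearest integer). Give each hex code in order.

#6b7915, #0f1103

51%: (218 − 111.18 = 106.82→107, 246 − 125.46 = 120.54→121, 42 − 21.42 = 20.58→21) → #6b7915
93%: (218 − 202.74 = 15.26→15, 246 − 228.78 = 17.22→17, 42 − 39.06 = 2.94→3) → #0f1103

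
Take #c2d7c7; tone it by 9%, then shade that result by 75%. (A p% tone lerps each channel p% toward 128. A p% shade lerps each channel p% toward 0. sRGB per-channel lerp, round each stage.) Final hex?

#c2d7c7 is rgb(194, 215, 199).
A 9% tone moves each channel 9% toward 128:
  R: 194 + 0.09×(128−194) = 194 − 5.94 = 188.06 → 188
  G: 215 − 7.83 = 207.17 → 207
  B: 199 + 0.09×(128−199) = 199 − 6.39 = 192.61 → 193
After the tone: rgb(188, 207, 193) = #bccfc1.
A 75% shade moves each channel 75% toward 0:
  R: 188 + 0.75×(0−188) = 188 − 141 = 47 → 47
  G: 207 + 0.75×(0−207) = 207 − 155.25 = 51.75 → 52
  B: 193 + 0.75×(0−193) = 193 − 144.75 = 48.25 → 48
rgb(47, 52, 48) = #2f3430.

#2f3430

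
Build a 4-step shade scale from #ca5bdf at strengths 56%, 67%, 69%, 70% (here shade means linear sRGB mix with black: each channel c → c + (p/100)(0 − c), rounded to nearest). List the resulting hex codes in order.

#ca5bdf is rgb(202, 91, 223).
56%: (202 − 113.12 = 88.88→89, 91 − 50.96 = 40.04→40, 223 − 124.88 = 98.12→98) → #592862
67%: (202 − 135.34 = 66.66→67, 91 − 60.97 = 30.03→30, 223 − 149.41 = 73.59→74) → #431e4a
69%: (202 − 139.38 = 62.62→63, 91 − 62.79 = 28.21→28, 223 − 153.87 = 69.13→69) → #3f1c45
70%: (202 − 141.4 = 60.6→61, 91 − 63.7 = 27.3→27, 223 − 156.1 = 66.9→67) → #3d1b43

#592862, #431e4a, #3f1c45, #3d1b43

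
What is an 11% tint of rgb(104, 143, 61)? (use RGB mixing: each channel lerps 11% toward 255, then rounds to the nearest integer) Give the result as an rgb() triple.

rgb(121, 155, 82)

Per channel, c → c + 0.11(255 − c):
  R: 104 + 16.61 = 120.61 → 121
  G: 143 + 12.32 = 155.32 → 155
  B: 61 + 21.34 = 82.34 → 82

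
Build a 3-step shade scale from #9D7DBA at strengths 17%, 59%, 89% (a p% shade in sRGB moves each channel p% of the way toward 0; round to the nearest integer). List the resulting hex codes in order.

#9D7DBA is rgb(157, 125, 186).
17%: (157 − 26.69 = 130.31→130, 125 − 21.25 = 103.75→104, 186 − 31.62 = 154.38→154) → #82689A
59%: (157 − 92.63 = 64.37→64, 125 − 73.75 = 51.25→51, 186 − 109.74 = 76.26→76) → #40334C
89%: (157 − 139.73 = 17.27→17, 125 − 111.25 = 13.75→14, 186 − 165.54 = 20.46→20) → #110E14

#82689A, #40334C, #110E14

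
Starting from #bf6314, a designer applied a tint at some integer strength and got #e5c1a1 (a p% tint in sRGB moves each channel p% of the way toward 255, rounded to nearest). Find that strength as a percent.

#bf6314 is rgb(191, 99, 20); #e5c1a1 is rgb(229, 193, 161).
On the B channel (widest range): 161 ≈ 20 + (p/100)(255 − 20), so p ≈ 100×(161 − 20)/(255 − 20) = 14100/235 = 60.00.
p = 60 reproduces all three channels after rounding.

60%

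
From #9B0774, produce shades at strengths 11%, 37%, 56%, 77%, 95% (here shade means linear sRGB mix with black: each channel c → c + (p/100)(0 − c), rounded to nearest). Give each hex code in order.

#9B0774 is rgb(155, 7, 116).
11%: (155 − 17.05 = 137.95→138, 7 − 0.77 = 6.23→6, 116 − 12.76 = 103.24→103) → #8A0667
37%: (155 − 57.35 = 97.65→98, 7 − 2.59 = 4.41→4, 116 − 42.92 = 73.08→73) → #620449
56%: (155 − 86.8 = 68.2→68, 7 − 3.92 = 3.08→3, 116 − 64.96 = 51.04→51) → #440333
77%: (155 − 119.35 = 35.65→36, 7 − 5.39 = 1.61→2, 116 − 89.32 = 26.68→27) → #24021B
95%: (155 − 147.25 = 7.75→8, 7 − 6.65 = 0.35→0, 116 − 110.2 = 5.8→6) → #080006

#8A0667, #620449, #440333, #24021B, #080006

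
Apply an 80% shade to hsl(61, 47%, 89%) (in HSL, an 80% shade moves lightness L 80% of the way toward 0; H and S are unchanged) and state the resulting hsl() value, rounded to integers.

L moves 80% from 89 toward 0: 89 − 71.2 = 17.8 → 18.
H and S are unchanged.

hsl(61, 47%, 18%)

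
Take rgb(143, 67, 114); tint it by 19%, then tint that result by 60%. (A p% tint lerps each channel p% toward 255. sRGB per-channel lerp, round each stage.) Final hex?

Per channel, c → c + 0.19(255 − c):
  R: 143 + 0.19×(255−143) = 143 + 21.28 = 164.28 → 164
  G: 67 + 35.72 = 102.72 → 103
  B: 114 + 0.19×(255−114) = 114 + 26.79 = 140.79 → 141
After the tint: rgb(164, 103, 141) = #A4678D.
Lerp each channel 60% toward 255:
  R: 164 + 54.6 = 218.6 → 219
  G: 103 + 0.6×(255−103) = 103 + 91.2 = 194.2 → 194
  B: 141 + 0.6×(255−141) = 141 + 68.4 = 209.4 → 209
rgb(219, 194, 209) = #DBC2D1.

#DBC2D1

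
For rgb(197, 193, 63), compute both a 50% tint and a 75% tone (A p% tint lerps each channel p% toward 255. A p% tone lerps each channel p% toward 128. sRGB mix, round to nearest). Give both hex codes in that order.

50% tint:
  R: 197 + 0.5×(255−197) = 197 + 29 = 226 → 226
  G: 193 + 31 = 224 → 224
  B: 63 + 96 = 159 → 159
  → #e2e09f
75% tone:
  R: 197 − 51.75 = 145.25 → 145
  G: 193 − 48.75 = 144.25 → 144
  B: 63 + 0.75×(128−63) = 63 + 48.75 = 111.75 → 112
  → #919070

#e2e09f, #919070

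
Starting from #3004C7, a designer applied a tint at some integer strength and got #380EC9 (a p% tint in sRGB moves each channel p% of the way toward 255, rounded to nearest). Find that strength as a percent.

#3004C7 is rgb(48, 4, 199); #380EC9 is rgb(56, 14, 201).
On the G channel (widest range): 14 ≈ 4 + (p/100)(255 − 4), so p ≈ 100×(14 − 4)/(255 − 4) = 1000/251 = 3.98.
p = 4 reproduces all three channels after rounding.

4%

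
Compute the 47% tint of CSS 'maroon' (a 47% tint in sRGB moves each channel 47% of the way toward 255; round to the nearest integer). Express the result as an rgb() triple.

rgb(188, 120, 120)

CSS maroon is rgb(128, 0, 0).
A 47% tint moves each channel 47% toward 255:
  R: 128 + 0.47×(255−128) = 128 + 59.69 = 187.69 → 188
  G: 0 + 0.47×(255−0) = 0 + 119.85 = 119.85 → 120
  B: 0 + 119.85 = 119.85 → 120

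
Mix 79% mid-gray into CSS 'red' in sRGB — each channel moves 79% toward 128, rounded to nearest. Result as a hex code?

#9b6565

CSS red is rgb(255, 0, 0).
Lerp each channel 79% toward 128:
  R: 255 + 0.79×(128−255) = 255 − 100.33 = 154.67 → 155
  G: 0 + 0.79×(128−0) = 0 + 101.12 = 101.12 → 101
  B: 0 + 101.12 = 101.12 → 101
rgb(155, 101, 101) = #9b6565.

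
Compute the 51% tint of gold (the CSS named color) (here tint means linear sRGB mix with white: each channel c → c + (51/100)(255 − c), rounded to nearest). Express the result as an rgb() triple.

CSS gold is rgb(255, 215, 0).
Per channel, c → c + 0.51(255 − c):
  R: 255 + 0.51×(255−255) = 255 + 0 = 255 → 255
  G: 215 + 0.51×(255−215) = 215 + 20.4 = 235.4 → 235
  B: 0 + 0.51×(255−0) = 0 + 130.05 = 130.05 → 130

rgb(255, 235, 130)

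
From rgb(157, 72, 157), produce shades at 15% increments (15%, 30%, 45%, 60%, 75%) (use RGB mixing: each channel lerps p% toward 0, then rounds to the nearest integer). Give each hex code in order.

15%: (157 − 23.55 = 133.45→133, 72 − 10.8 = 61.2→61, 157 − 23.55 = 133.45→133) → #853d85
30%: (157 − 47.1 = 109.9→110, 72 − 21.6 = 50.4→50, 157 − 47.1 = 109.9→110) → #6e326e
45%: (157 − 70.65 = 86.35→86, 72 − 32.4 = 39.6→40, 157 − 70.65 = 86.35→86) → #562856
60%: (157 − 94.2 = 62.8→63, 72 − 43.2 = 28.8→29, 157 − 94.2 = 62.8→63) → #3f1d3f
75%: (157 − 117.75 = 39.25→39, 72 − 54 = 18→18, 157 − 117.75 = 39.25→39) → #271227

#853d85, #6e326e, #562856, #3f1d3f, #271227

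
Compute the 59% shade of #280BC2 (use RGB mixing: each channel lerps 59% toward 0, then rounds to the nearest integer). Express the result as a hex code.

#100550

#280BC2 is rgb(40, 11, 194).
A 59% shade moves each channel 59% toward 0:
  R: 40 + 0.59×(0−40) = 40 − 23.6 = 16.4 → 16
  G: 11 + 0.59×(0−11) = 11 − 6.49 = 4.51 → 5
  B: 194 + 0.59×(0−194) = 194 − 114.46 = 79.54 → 80
rgb(16, 5, 80) = #100550.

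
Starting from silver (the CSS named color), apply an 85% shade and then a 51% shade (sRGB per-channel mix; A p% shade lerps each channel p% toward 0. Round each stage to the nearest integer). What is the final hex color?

#0E0E0E

CSS silver is rgb(192, 192, 192).
An 85% shade moves each channel 85% toward 0:
  R: 192 − 163.2 = 28.8 → 29
  G: 192 + 0.85×(0−192) = 192 − 163.2 = 28.8 → 29
  B: 192 + 0.85×(0−192) = 192 − 163.2 = 28.8 → 29
After the shade: rgb(29, 29, 29) = #1D1D1D.
Per channel, c → c + 0.51(0 − c):
  R: 29 − 14.79 = 14.21 → 14
  G: 29 − 14.79 = 14.21 → 14
  B: 29 + 0.51×(0−29) = 29 − 14.79 = 14.21 → 14
rgb(14, 14, 14) = #0E0E0E.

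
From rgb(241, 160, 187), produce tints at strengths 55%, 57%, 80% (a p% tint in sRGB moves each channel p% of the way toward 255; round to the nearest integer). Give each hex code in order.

55%: (241 + 7.7 = 248.7→249, 160 + 52.25 = 212.25→212, 187 + 37.4 = 224.4→224) → #f9d4e0
57%: (241 + 7.98 = 248.98→249, 160 + 54.15 = 214.15→214, 187 + 38.76 = 225.76→226) → #f9d6e2
80%: (241 + 11.2 = 252.2→252, 160 + 76 = 236→236, 187 + 54.4 = 241.4→241) → #fcecf1

#f9d4e0, #f9d6e2, #fcecf1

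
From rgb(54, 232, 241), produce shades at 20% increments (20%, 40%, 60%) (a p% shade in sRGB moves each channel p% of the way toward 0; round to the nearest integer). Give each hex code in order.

20%: (54 − 10.8 = 43.2→43, 232 − 46.4 = 185.6→186, 241 − 48.2 = 192.8→193) → #2bbac1
40%: (54 − 21.6 = 32.4→32, 232 − 92.8 = 139.2→139, 241 − 96.4 = 144.6→145) → #208b91
60%: (54 − 32.4 = 21.6→22, 232 − 139.2 = 92.8→93, 241 − 144.6 = 96.4→96) → #165d60

#2bbac1, #208b91, #165d60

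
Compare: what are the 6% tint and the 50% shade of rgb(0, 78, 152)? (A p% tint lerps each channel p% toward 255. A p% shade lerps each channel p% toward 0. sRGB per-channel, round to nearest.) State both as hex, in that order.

6% tint:
  R: 0 + 0.06×(255−0) = 0 + 15.3 = 15.3 → 15
  G: 78 + 0.06×(255−78) = 78 + 10.62 = 88.62 → 89
  B: 152 + 6.18 = 158.18 → 158
  → #0f599e
50% shade:
  R: 0 + 0 = 0 → 0
  G: 78 + 0.5×(0−78) = 78 − 39 = 39 → 39
  B: 152 + 0.5×(0−152) = 152 − 76 = 76 → 76
  → #00274c

#0f599e, #00274c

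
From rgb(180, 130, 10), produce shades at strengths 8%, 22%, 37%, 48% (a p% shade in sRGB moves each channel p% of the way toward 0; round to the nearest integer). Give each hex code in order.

#A67809, #8C6508, #715206, #5E4405

8%: (180 − 14.4 = 165.6→166, 130 − 10.4 = 119.6→120, 10 − 0.8 = 9.2→9) → #A67809
22%: (180 − 39.6 = 140.4→140, 130 − 28.6 = 101.4→101, 10 − 2.2 = 7.8→8) → #8C6508
37%: (180 − 66.6 = 113.4→113, 130 − 48.1 = 81.9→82, 10 − 3.7 = 6.3→6) → #715206
48%: (180 − 86.4 = 93.6→94, 130 − 62.4 = 67.6→68, 10 − 4.8 = 5.2→5) → #5E4405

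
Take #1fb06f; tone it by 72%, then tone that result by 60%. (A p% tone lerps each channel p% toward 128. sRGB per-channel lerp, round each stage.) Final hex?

#75857e

#1fb06f is rgb(31, 176, 111).
A 72% tone moves each channel 72% toward 128:
  R: 31 + 69.84 = 100.84 → 101
  G: 176 + 0.72×(128−176) = 176 − 34.56 = 141.44 → 141
  B: 111 + 12.24 = 123.24 → 123
After the tone: rgb(101, 141, 123) = #658d7b.
Lerp each channel 60% toward 128:
  R: 101 + 0.6×(128−101) = 101 + 16.2 = 117.2 → 117
  G: 141 − 7.8 = 133.2 → 133
  B: 123 + 0.6×(128−123) = 123 + 3 = 126 → 126
rgb(117, 133, 126) = #75857e.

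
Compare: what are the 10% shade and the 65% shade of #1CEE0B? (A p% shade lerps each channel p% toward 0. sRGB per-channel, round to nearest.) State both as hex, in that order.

#1CEE0B is rgb(28, 238, 11).
10% shade:
  R: 28 − 2.8 = 25.2 → 25
  G: 238 − 23.8 = 214.2 → 214
  B: 11 + 0.1×(0−11) = 11 − 1.1 = 9.9 → 10
  → #19D60A
65% shade:
  R: 28 − 18.2 = 9.8 → 10
  G: 238 − 154.7 = 83.3 → 83
  B: 11 + 0.65×(0−11) = 11 − 7.15 = 3.85 → 4
  → #0A5304

#19D60A, #0A5304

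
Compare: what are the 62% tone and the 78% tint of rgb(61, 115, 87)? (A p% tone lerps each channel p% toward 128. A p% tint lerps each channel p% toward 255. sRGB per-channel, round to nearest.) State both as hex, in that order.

#677B70, #D4E0DA

62% tone:
  R: 61 + 0.62×(128−61) = 61 + 41.54 = 102.54 → 103
  G: 115 + 0.62×(128−115) = 115 + 8.06 = 123.06 → 123
  B: 87 + 0.62×(128−87) = 87 + 25.42 = 112.42 → 112
  → #677B70
78% tint:
  R: 61 + 0.78×(255−61) = 61 + 151.32 = 212.32 → 212
  G: 115 + 0.78×(255−115) = 115 + 109.2 = 224.2 → 224
  B: 87 + 0.78×(255−87) = 87 + 131.04 = 218.04 → 218
  → #D4E0DA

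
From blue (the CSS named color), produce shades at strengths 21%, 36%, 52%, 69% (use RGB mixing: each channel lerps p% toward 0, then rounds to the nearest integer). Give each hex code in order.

CSS blue is rgb(0, 0, 255).
21%: (0→0, 0→0, 255 − 53.55 = 201.45→201) → #0000c9
36%: (0→0, 0→0, 255 − 91.8 = 163.2→163) → #0000a3
52%: (0→0, 0→0, 255 − 132.6 = 122.4→122) → #00007a
69%: (0→0, 0→0, 255 − 175.95 = 79.05→79) → #00004f

#0000c9, #0000a3, #00007a, #00004f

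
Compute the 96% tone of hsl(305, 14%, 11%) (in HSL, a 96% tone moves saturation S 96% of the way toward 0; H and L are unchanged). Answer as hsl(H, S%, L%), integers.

hsl(305, 1%, 11%)

S moves 96% from 14 toward 0: 14 − 13.44 = 0.56 → 1.
H and L are unchanged.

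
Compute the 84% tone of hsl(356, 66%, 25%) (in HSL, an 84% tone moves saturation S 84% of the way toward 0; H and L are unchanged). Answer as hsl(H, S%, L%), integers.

S moves 84% from 66 toward 0: 66 − 55.44 = 10.56 → 11.
H and L are unchanged.

hsl(356, 11%, 25%)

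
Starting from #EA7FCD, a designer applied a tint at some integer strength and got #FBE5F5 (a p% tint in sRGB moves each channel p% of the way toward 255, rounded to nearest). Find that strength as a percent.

#EA7FCD is rgb(234, 127, 205); #FBE5F5 is rgb(251, 229, 245).
On the G channel (widest range): 229 ≈ 127 + (p/100)(255 − 127), so p ≈ 100×(229 − 127)/(255 − 127) = 10200/128 = 79.69.
p = 80 reproduces all three channels after rounding.

80%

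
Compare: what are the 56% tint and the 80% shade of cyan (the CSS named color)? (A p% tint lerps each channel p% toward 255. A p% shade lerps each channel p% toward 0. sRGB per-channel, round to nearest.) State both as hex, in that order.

#8FFFFF, #003333

CSS cyan is rgb(0, 255, 255).
56% tint:
  R: 0 + 142.8 = 142.8 → 143
  G: 255 + 0.56×(255−255) = 255 + 0 = 255 → 255
  B: 255 + 0 = 255 → 255
  → #8FFFFF
80% shade:
  R: 0 + 0 = 0 → 0
  G: 255 − 204 = 51 → 51
  B: 255 + 0.8×(0−255) = 255 − 204 = 51 → 51
  → #003333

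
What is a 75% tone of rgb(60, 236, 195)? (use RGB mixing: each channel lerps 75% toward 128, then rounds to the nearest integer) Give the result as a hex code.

#6f9b91

Per channel, c → c + 0.75(128 − c):
  R: 60 + 51 = 111 → 111
  G: 236 + 0.75×(128−236) = 236 − 81 = 155 → 155
  B: 195 − 50.25 = 144.75 → 145
rgb(111, 155, 145) = #6f9b91.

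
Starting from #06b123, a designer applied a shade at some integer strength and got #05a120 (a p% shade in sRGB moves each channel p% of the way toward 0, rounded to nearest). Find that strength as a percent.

#06b123 is rgb(6, 177, 35); #05a120 is rgb(5, 161, 32).
On the G channel (widest range): 161 ≈ 177 + (p/100)(0 − 177), so p ≈ 100×(161 − 177)/(0 − 177) = -1600/-177 = 9.04.
p = 9 reproduces all three channels after rounding.

9%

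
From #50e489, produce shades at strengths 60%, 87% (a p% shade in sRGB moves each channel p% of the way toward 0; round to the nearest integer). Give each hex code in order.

#50e489 is rgb(80, 228, 137).
60%: (80 − 48 = 32→32, 228 − 136.8 = 91.2→91, 137 − 82.2 = 54.8→55) → #205b37
87%: (80 − 69.6 = 10.4→10, 228 − 198.36 = 29.64→30, 137 − 119.19 = 17.81→18) → #0a1e12

#205b37, #0a1e12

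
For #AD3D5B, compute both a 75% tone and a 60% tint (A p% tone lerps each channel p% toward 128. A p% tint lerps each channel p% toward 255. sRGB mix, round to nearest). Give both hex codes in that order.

#8B6F77, #DEB1BD

#AD3D5B is rgb(173, 61, 91).
75% tone:
  R: 173 + 0.75×(128−173) = 173 − 33.75 = 139.25 → 139
  G: 61 + 0.75×(128−61) = 61 + 50.25 = 111.25 → 111
  B: 91 + 27.75 = 118.75 → 119
  → #8B6F77
60% tint:
  R: 173 + 49.2 = 222.2 → 222
  G: 61 + 0.6×(255−61) = 61 + 116.4 = 177.4 → 177
  B: 91 + 0.6×(255−91) = 91 + 98.4 = 189.4 → 189
  → #DEB1BD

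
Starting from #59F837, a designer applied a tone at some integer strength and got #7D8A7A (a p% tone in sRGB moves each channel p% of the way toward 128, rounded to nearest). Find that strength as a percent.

92%

#59F837 is rgb(89, 248, 55); #7D8A7A is rgb(125, 138, 122).
On the G channel (widest range): 138 ≈ 248 + (p/100)(128 − 248), so p ≈ 100×(138 − 248)/(128 − 248) = -11000/-120 = 91.67.
p = 92 reproduces all three channels after rounding.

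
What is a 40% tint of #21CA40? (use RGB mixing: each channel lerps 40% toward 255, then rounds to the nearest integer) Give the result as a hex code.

#21CA40 is rgb(33, 202, 64).
Per channel, c → c + 0.4(255 − c):
  R: 33 + 0.4×(255−33) = 33 + 88.8 = 121.8 → 122
  G: 202 + 0.4×(255−202) = 202 + 21.2 = 223.2 → 223
  B: 64 + 0.4×(255−64) = 64 + 76.4 = 140.4 → 140
rgb(122, 223, 140) = #7ADF8C.

#7ADF8C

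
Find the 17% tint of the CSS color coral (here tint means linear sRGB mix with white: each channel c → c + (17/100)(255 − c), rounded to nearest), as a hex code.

#FF956E

CSS coral is rgb(255, 127, 80).
Lerp each channel 17% toward 255:
  R: 255 + 0.17×(255−255) = 255 + 0 = 255 → 255
  G: 127 + 21.76 = 148.76 → 149
  B: 80 + 0.17×(255−80) = 80 + 29.75 = 109.75 → 110
rgb(255, 149, 110) = #FF956E.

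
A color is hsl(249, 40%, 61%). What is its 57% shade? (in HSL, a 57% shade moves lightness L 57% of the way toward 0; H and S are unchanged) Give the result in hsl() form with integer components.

hsl(249, 40%, 26%)

L moves 57% from 61 toward 0: 61 − 34.77 = 26.23 → 26.
H and S are unchanged.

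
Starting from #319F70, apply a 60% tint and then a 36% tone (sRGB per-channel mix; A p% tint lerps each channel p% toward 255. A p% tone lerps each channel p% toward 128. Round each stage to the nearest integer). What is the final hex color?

#319F70 is rgb(49, 159, 112).
Per channel, c → c + 0.6(255 − c):
  R: 49 + 0.6×(255−49) = 49 + 123.6 = 172.6 → 173
  G: 159 + 57.6 = 216.6 → 217
  B: 112 + 0.6×(255−112) = 112 + 85.8 = 197.8 → 198
After the tint: rgb(173, 217, 198) = #ADD9C6.
Per channel, c → c + 0.36(128 − c):
  R: 173 + 0.36×(128−173) = 173 − 16.2 = 156.8 → 157
  G: 217 − 32.04 = 184.96 → 185
  B: 198 + 0.36×(128−198) = 198 − 25.2 = 172.8 → 173
rgb(157, 185, 173) = #9DB9AD.

#9DB9AD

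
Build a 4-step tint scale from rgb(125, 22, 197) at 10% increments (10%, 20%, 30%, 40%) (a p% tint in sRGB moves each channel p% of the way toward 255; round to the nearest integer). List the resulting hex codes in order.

#8A2DCB, #9745D1, #A45CD6, #B173DC

10%: (125 + 13 = 138→138, 22 + 23.3 = 45.3→45, 197 + 5.8 = 202.8→203) → #8A2DCB
20%: (125 + 26 = 151→151, 22 + 46.6 = 68.6→69, 197 + 11.6 = 208.6→209) → #9745D1
30%: (125 + 39 = 164→164, 22 + 69.9 = 91.9→92, 197 + 17.4 = 214.4→214) → #A45CD6
40%: (125 + 52 = 177→177, 22 + 93.2 = 115.2→115, 197 + 23.2 = 220.2→220) → #B173DC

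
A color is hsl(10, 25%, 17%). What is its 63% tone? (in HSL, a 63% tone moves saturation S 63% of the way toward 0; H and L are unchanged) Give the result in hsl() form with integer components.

hsl(10, 9%, 17%)

S moves 63% from 25 toward 0: 25 − 15.75 = 9.25 → 9.
H and L are unchanged.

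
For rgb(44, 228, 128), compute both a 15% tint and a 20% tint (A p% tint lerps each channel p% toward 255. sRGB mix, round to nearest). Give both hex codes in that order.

#4ce893, #56e999

15% tint:
  R: 44 + 0.15×(255−44) = 44 + 31.65 = 75.65 → 76
  G: 228 + 0.15×(255−228) = 228 + 4.05 = 232.05 → 232
  B: 128 + 0.15×(255−128) = 128 + 19.05 = 147.05 → 147
  → #4ce893
20% tint:
  R: 44 + 42.2 = 86.2 → 86
  G: 228 + 5.4 = 233.4 → 233
  B: 128 + 0.2×(255−128) = 128 + 25.4 = 153.4 → 153
  → #56e999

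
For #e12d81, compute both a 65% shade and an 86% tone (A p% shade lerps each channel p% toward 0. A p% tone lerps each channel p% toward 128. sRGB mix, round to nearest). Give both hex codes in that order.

#4f102d, #8e7480

#e12d81 is rgb(225, 45, 129).
65% shade:
  R: 225 + 0.65×(0−225) = 225 − 146.25 = 78.75 → 79
  G: 45 − 29.25 = 15.75 → 16
  B: 129 + 0.65×(0−129) = 129 − 83.85 = 45.15 → 45
  → #4f102d
86% tone:
  R: 225 + 0.86×(128−225) = 225 − 83.42 = 141.58 → 142
  G: 45 + 71.38 = 116.38 → 116
  B: 129 − 0.86 = 128.14 → 128
  → #8e7480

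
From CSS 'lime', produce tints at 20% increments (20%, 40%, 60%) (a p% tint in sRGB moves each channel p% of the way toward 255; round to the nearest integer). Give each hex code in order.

CSS lime is rgb(0, 255, 0).
20%: (0 + 51 = 51→51, 255→255, 0 + 51 = 51→51) → #33FF33
40%: (0 + 102 = 102→102, 255→255, 0 + 102 = 102→102) → #66FF66
60%: (0 + 153 = 153→153, 255→255, 0 + 153 = 153→153) → #99FF99

#33FF33, #66FF66, #99FF99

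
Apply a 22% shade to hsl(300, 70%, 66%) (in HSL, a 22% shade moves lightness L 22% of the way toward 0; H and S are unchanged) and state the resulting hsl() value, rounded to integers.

hsl(300, 70%, 51%)

L moves 22% from 66 toward 0: 66 − 14.52 = 51.48 → 51.
H and S are unchanged.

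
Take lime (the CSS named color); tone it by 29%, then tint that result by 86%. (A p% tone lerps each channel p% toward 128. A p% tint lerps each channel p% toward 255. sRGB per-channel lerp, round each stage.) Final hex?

#E0FAE0

CSS lime is rgb(0, 255, 0).
A 29% tone moves each channel 29% toward 128:
  R: 0 + 0.29×(128−0) = 0 + 37.12 = 37.12 → 37
  G: 255 + 0.29×(128−255) = 255 − 36.83 = 218.17 → 218
  B: 0 + 37.12 = 37.12 → 37
After the tone: rgb(37, 218, 37) = #25DA25.
An 86% tint moves each channel 86% toward 255:
  R: 37 + 187.48 = 224.48 → 224
  G: 218 + 31.82 = 249.82 → 250
  B: 37 + 0.86×(255−37) = 37 + 187.48 = 224.48 → 224
rgb(224, 250, 224) = #E0FAE0.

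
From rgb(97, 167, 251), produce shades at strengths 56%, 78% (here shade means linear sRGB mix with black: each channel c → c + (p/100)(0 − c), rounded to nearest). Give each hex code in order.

#2B496E, #152537

56%: (97 − 54.32 = 42.68→43, 167 − 93.52 = 73.48→73, 251 − 140.56 = 110.44→110) → #2B496E
78%: (97 − 75.66 = 21.34→21, 167 − 130.26 = 36.74→37, 251 − 195.78 = 55.22→55) → #152537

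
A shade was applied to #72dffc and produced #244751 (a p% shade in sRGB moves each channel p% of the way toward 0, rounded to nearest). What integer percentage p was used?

68%

#72dffc is rgb(114, 223, 252); #244751 is rgb(36, 71, 81).
On the B channel (widest range): 81 ≈ 252 + (p/100)(0 − 252), so p ≈ 100×(81 − 252)/(0 − 252) = -17100/-252 = 67.86.
p = 68 reproduces all three channels after rounding.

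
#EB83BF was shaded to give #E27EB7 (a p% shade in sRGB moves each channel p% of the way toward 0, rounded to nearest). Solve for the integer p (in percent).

#EB83BF is rgb(235, 131, 191); #E27EB7 is rgb(226, 126, 183).
On the R channel (widest range): 226 ≈ 235 + (p/100)(0 − 235), so p ≈ 100×(226 − 235)/(0 − 235) = -900/-235 = 3.83.
p = 4 reproduces all three channels after rounding.

4%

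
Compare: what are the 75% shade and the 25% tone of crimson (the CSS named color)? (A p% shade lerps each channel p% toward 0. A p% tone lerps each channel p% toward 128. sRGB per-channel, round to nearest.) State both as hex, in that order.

#37050f, #c52f4d

CSS crimson is rgb(220, 20, 60).
75% shade:
  R: 220 − 165 = 55 → 55
  G: 20 + 0.75×(0−20) = 20 − 15 = 5 → 5
  B: 60 + 0.75×(0−60) = 60 − 45 = 15 → 15
  → #37050f
25% tone:
  R: 220 + 0.25×(128−220) = 220 − 23 = 197 → 197
  G: 20 + 27 = 47 → 47
  B: 60 + 0.25×(128−60) = 60 + 17 = 77 → 77
  → #c52f4d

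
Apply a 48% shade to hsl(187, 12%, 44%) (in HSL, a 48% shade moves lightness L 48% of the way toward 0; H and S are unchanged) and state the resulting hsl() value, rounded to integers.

L moves 48% from 44 toward 0: 44 − 21.12 = 22.88 → 23.
H and S are unchanged.

hsl(187, 12%, 23%)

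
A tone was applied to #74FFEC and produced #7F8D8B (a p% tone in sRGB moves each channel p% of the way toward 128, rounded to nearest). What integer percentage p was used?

#74FFEC is rgb(116, 255, 236); #7F8D8B is rgb(127, 141, 139).
On the G channel (widest range): 141 ≈ 255 + (p/100)(128 − 255), so p ≈ 100×(141 − 255)/(128 − 255) = -11400/-127 = 89.76.
p = 90 reproduces all three channels after rounding.

90%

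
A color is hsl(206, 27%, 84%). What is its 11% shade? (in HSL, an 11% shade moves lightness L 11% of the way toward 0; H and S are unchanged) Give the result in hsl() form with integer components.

hsl(206, 27%, 75%)

L moves 11% from 84 toward 0: 84 − 9.24 = 74.76 → 75.
H and S are unchanged.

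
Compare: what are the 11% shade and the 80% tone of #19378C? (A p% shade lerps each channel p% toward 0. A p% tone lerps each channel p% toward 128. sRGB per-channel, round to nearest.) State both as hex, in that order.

#19378C is rgb(25, 55, 140).
11% shade:
  R: 25 + 0.11×(0−25) = 25 − 2.75 = 22.25 → 22
  G: 55 + 0.11×(0−55) = 55 − 6.05 = 48.95 → 49
  B: 140 − 15.4 = 124.6 → 125
  → #16317D
80% tone:
  R: 25 + 82.4 = 107.4 → 107
  G: 55 + 0.8×(128−55) = 55 + 58.4 = 113.4 → 113
  B: 140 + 0.8×(128−140) = 140 − 9.6 = 130.4 → 130
  → #6B7182

#16317D, #6B7182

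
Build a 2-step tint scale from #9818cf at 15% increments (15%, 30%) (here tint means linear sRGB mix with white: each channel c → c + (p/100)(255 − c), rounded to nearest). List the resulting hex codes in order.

#9818cf is rgb(152, 24, 207).
15%: (152 + 15.45 = 167.45→167, 24 + 34.65 = 58.65→59, 207 + 7.2 = 214.2→214) → #a73bd6
30%: (152 + 30.9 = 182.9→183, 24 + 69.3 = 93.3→93, 207 + 14.4 = 221.4→221) → #b75ddd

#a73bd6, #b75ddd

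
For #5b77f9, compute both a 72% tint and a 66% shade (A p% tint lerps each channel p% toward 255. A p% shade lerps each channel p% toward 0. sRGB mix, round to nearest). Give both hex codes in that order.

#5b77f9 is rgb(91, 119, 249).
72% tint:
  R: 91 + 118.08 = 209.08 → 209
  G: 119 + 0.72×(255−119) = 119 + 97.92 = 216.92 → 217
  B: 249 + 4.32 = 253.32 → 253
  → #d1d9fd
66% shade:
  R: 91 − 60.06 = 30.94 → 31
  G: 119 + 0.66×(0−119) = 119 − 78.54 = 40.46 → 40
  B: 249 + 0.66×(0−249) = 249 − 164.34 = 84.66 → 85
  → #1f2855

#d1d9fd, #1f2855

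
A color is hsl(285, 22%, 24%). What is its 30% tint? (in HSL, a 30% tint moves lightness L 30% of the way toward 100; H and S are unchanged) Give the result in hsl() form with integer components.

hsl(285, 22%, 47%)

L moves 30% from 24 toward 100: 24 + 22.8 = 46.8 → 47.
H and S are unchanged.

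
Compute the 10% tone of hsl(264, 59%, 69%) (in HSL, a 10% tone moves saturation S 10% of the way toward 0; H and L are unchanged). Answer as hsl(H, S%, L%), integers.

hsl(264, 53%, 69%)

S moves 10% from 59 toward 0: 59 − 5.9 = 53.1 → 53.
H and L are unchanged.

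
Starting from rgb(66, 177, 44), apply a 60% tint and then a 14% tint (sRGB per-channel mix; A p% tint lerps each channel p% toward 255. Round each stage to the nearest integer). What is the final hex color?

#BEE4B7

A 60% tint moves each channel 60% toward 255:
  R: 66 + 113.4 = 179.4 → 179
  G: 177 + 0.6×(255−177) = 177 + 46.8 = 223.8 → 224
  B: 44 + 0.6×(255−44) = 44 + 126.6 = 170.6 → 171
After the tint: rgb(179, 224, 171) = #B3E0AB.
Per channel, c → c + 0.14(255 − c):
  R: 179 + 10.64 = 189.64 → 190
  G: 224 + 0.14×(255−224) = 224 + 4.34 = 228.34 → 228
  B: 171 + 0.14×(255−171) = 171 + 11.76 = 182.76 → 183
rgb(190, 228, 183) = #BEE4B7.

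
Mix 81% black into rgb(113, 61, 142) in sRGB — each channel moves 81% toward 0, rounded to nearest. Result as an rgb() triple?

An 81% shade moves each channel 81% toward 0:
  R: 113 − 91.53 = 21.47 → 21
  G: 61 − 49.41 = 11.59 → 12
  B: 142 + 0.81×(0−142) = 142 − 115.02 = 26.98 → 27

rgb(21, 12, 27)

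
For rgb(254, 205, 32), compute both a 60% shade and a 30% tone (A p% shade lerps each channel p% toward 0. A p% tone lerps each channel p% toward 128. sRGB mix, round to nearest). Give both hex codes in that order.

#66520d, #d8b63d

60% shade:
  R: 254 − 152.4 = 101.6 → 102
  G: 205 − 123 = 82 → 82
  B: 32 − 19.2 = 12.8 → 13
  → #66520d
30% tone:
  R: 254 − 37.8 = 216.2 → 216
  G: 205 + 0.3×(128−205) = 205 − 23.1 = 181.9 → 182
  B: 32 + 0.3×(128−32) = 32 + 28.8 = 60.8 → 61
  → #d8b63d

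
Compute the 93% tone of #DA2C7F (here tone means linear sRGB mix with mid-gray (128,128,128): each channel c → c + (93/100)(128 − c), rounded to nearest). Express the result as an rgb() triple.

rgb(134, 122, 128)

#DA2C7F is rgb(218, 44, 127).
Lerp each channel 93% toward 128:
  R: 218 + 0.93×(128−218) = 218 − 83.7 = 134.3 → 134
  G: 44 + 0.93×(128−44) = 44 + 78.12 = 122.12 → 122
  B: 127 + 0.93×(128−127) = 127 + 0.93 = 127.93 → 128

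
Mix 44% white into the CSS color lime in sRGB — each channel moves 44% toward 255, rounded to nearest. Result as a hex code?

#70FF70

CSS lime is rgb(0, 255, 0).
A 44% tint moves each channel 44% toward 255:
  R: 0 + 0.44×(255−0) = 0 + 112.2 = 112.2 → 112
  G: 255 + 0.44×(255−255) = 255 + 0 = 255 → 255
  B: 0 + 112.2 = 112.2 → 112
rgb(112, 255, 112) = #70FF70.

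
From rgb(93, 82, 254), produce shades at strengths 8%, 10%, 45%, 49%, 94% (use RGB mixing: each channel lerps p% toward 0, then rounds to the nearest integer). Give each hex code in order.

#564BEA, #544AE5, #332D8C, #2F2A82, #06050F

8%: (93 − 7.44 = 85.56→86, 82 − 6.56 = 75.44→75, 254 − 20.32 = 233.68→234) → #564BEA
10%: (93 − 9.3 = 83.7→84, 82 − 8.2 = 73.8→74, 254 − 25.4 = 228.6→229) → #544AE5
45%: (93 − 41.85 = 51.15→51, 82 − 36.9 = 45.1→45, 254 − 114.3 = 139.7→140) → #332D8C
49%: (93 − 45.57 = 47.43→47, 82 − 40.18 = 41.82→42, 254 − 124.46 = 129.54→130) → #2F2A82
94%: (93 − 87.42 = 5.58→6, 82 − 77.08 = 4.92→5, 254 − 238.76 = 15.24→15) → #06050F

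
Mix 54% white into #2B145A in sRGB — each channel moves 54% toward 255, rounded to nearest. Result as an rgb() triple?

rgb(157, 147, 179)

#2B145A is rgb(43, 20, 90).
Per channel, c → c + 0.54(255 − c):
  R: 43 + 0.54×(255−43) = 43 + 114.48 = 157.48 → 157
  G: 20 + 0.54×(255−20) = 20 + 126.9 = 146.9 → 147
  B: 90 + 0.54×(255−90) = 90 + 89.1 = 179.1 → 179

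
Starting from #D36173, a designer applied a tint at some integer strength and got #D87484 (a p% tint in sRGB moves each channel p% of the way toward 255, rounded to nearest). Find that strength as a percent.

#D36173 is rgb(211, 97, 115); #D87484 is rgb(216, 116, 132).
On the G channel (widest range): 116 ≈ 97 + (p/100)(255 − 97), so p ≈ 100×(116 − 97)/(255 − 97) = 1900/158 = 12.03.
p = 12 reproduces all three channels after rounding.

12%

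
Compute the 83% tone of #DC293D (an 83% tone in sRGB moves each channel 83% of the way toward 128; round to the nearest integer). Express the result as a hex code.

#DC293D is rgb(220, 41, 61).
Lerp each channel 83% toward 128:
  R: 220 + 0.83×(128−220) = 220 − 76.36 = 143.64 → 144
  G: 41 + 0.83×(128−41) = 41 + 72.21 = 113.21 → 113
  B: 61 + 0.83×(128−61) = 61 + 55.61 = 116.61 → 117
rgb(144, 113, 117) = #907175.

#907175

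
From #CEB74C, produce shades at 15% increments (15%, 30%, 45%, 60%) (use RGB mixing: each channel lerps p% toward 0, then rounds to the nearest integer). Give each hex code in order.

#CEB74C is rgb(206, 183, 76).
15%: (206 − 30.9 = 175.1→175, 183 − 27.45 = 155.55→156, 76 − 11.4 = 64.6→65) → #AF9C41
30%: (206 − 61.8 = 144.2→144, 183 − 54.9 = 128.1→128, 76 − 22.8 = 53.2→53) → #908035
45%: (206 − 92.7 = 113.3→113, 183 − 82.35 = 100.65→101, 76 − 34.2 = 41.8→42) → #71652A
60%: (206 − 123.6 = 82.4→82, 183 − 109.8 = 73.2→73, 76 − 45.6 = 30.4→30) → #52491E

#AF9C41, #908035, #71652A, #52491E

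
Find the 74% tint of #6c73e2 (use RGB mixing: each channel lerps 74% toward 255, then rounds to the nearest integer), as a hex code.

#d9dbf7

#6c73e2 is rgb(108, 115, 226).
Per channel, c → c + 0.74(255 − c):
  R: 108 + 0.74×(255−108) = 108 + 108.78 = 216.78 → 217
  G: 115 + 0.74×(255−115) = 115 + 103.6 = 218.6 → 219
  B: 226 + 0.74×(255−226) = 226 + 21.46 = 247.46 → 247
rgb(217, 219, 247) = #d9dbf7.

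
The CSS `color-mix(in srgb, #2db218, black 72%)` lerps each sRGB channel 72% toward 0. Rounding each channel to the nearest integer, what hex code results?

#0d3207

#2db218 is rgb(45, 178, 24).
A 72% shade moves each channel 72% toward 0:
  R: 45 + 0.72×(0−45) = 45 − 32.4 = 12.6 → 13
  G: 178 + 0.72×(0−178) = 178 − 128.16 = 49.84 → 50
  B: 24 − 17.28 = 6.72 → 7
rgb(13, 50, 7) = #0d3207.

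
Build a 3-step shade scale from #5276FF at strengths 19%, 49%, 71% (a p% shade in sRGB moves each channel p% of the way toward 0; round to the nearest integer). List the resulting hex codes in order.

#4260CF, #2A3C82, #18224A

#5276FF is rgb(82, 118, 255).
19%: (82 − 15.58 = 66.42→66, 118 − 22.42 = 95.58→96, 255 − 48.45 = 206.55→207) → #4260CF
49%: (82 − 40.18 = 41.82→42, 118 − 57.82 = 60.18→60, 255 − 124.95 = 130.05→130) → #2A3C82
71%: (82 − 58.22 = 23.78→24, 118 − 83.78 = 34.22→34, 255 − 181.05 = 73.95→74) → #18224A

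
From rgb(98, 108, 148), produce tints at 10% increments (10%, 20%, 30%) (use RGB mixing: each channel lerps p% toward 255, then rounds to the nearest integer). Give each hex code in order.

#727B9F, #8189A9, #9198B4

10%: (98 + 15.7 = 113.7→114, 108 + 14.7 = 122.7→123, 148 + 10.7 = 158.7→159) → #727B9F
20%: (98 + 31.4 = 129.4→129, 108 + 29.4 = 137.4→137, 148 + 21.4 = 169.4→169) → #8189A9
30%: (98 + 47.1 = 145.1→145, 108 + 44.1 = 152.1→152, 148 + 32.1 = 180.1→180) → #9198B4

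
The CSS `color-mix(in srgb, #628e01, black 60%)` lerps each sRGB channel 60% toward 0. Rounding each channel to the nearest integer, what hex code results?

#628e01 is rgb(98, 142, 1).
Per channel, c → c + 0.6(0 − c):
  R: 98 + 0.6×(0−98) = 98 − 58.8 = 39.2 → 39
  G: 142 + 0.6×(0−142) = 142 − 85.2 = 56.8 → 57
  B: 1 + 0.6×(0−1) = 1 − 0.6 = 0.4 → 0
rgb(39, 57, 0) = #273900.

#273900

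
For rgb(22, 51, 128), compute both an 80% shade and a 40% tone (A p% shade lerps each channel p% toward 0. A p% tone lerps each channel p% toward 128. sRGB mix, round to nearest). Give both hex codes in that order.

80% shade:
  R: 22 − 17.6 = 4.4 → 4
  G: 51 − 40.8 = 10.2 → 10
  B: 128 − 102.4 = 25.6 → 26
  → #040A1A
40% tone:
  R: 22 + 0.4×(128−22) = 22 + 42.4 = 64.4 → 64
  G: 51 + 0.4×(128−51) = 51 + 30.8 = 81.8 → 82
  B: 128 + 0 = 128 → 128
  → #405280

#040A1A, #405280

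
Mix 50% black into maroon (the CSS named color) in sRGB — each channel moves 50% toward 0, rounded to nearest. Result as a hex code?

CSS maroon is rgb(128, 0, 0).
Lerp each channel 50% toward 0:
  R: 128 + 0.5×(0−128) = 128 − 64 = 64 → 64
  G: 0 + 0.5×(0−0) = 0 + 0 = 0 → 0
  B: 0 + 0.5×(0−0) = 0 + 0 = 0 → 0
rgb(64, 0, 0) = #400000.

#400000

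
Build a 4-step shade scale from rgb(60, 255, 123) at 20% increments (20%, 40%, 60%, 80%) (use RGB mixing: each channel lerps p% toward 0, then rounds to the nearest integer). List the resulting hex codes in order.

20%: (60 − 12 = 48→48, 255 − 51 = 204→204, 123 − 24.6 = 98.4→98) → #30cc62
40%: (60 − 24 = 36→36, 255 − 102 = 153→153, 123 − 49.2 = 73.8→74) → #24994a
60%: (60 − 36 = 24→24, 255 − 153 = 102→102, 123 − 73.8 = 49.2→49) → #186631
80%: (60 − 48 = 12→12, 255 − 204 = 51→51, 123 − 98.4 = 24.6→25) → #0c3319

#30cc62, #24994a, #186631, #0c3319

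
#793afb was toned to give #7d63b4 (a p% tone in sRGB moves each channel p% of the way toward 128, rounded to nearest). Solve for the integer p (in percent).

#793afb is rgb(121, 58, 251); #7d63b4 is rgb(125, 99, 180).
On the B channel (widest range): 180 ≈ 251 + (p/100)(128 − 251), so p ≈ 100×(180 − 251)/(128 − 251) = -7100/-123 = 57.72.
p = 58 reproduces all three channels after rounding.

58%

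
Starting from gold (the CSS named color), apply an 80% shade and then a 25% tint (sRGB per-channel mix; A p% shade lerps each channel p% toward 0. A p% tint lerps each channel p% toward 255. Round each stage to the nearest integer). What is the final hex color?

CSS gold is rgb(255, 215, 0).
Per channel, c → c + 0.8(0 − c):
  R: 255 − 204 = 51 → 51
  G: 215 + 0.8×(0−215) = 215 − 172 = 43 → 43
  B: 0 + 0 = 0 → 0
After the shade: rgb(51, 43, 0) = #332B00.
Lerp each channel 25% toward 255:
  R: 51 + 0.25×(255−51) = 51 + 51 = 102 → 102
  G: 43 + 0.25×(255−43) = 43 + 53 = 96 → 96
  B: 0 + 63.75 = 63.75 → 64
rgb(102, 96, 64) = #666040.

#666040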